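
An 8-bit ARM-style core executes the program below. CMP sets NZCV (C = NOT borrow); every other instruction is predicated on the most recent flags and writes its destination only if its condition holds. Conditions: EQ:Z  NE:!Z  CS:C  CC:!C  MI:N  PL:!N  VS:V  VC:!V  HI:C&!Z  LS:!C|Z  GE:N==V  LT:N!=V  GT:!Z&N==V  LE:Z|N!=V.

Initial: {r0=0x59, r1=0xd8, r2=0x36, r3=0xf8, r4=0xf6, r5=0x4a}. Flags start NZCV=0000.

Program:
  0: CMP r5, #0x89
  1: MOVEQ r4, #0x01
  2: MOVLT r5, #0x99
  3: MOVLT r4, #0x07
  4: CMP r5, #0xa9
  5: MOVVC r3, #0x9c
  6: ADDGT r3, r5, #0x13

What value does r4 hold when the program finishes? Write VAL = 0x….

[0] flags=1001 → (cmp)
[1] flags=1001 EQ?F → skip
[2] flags=1001 LT?F → skip
[3] flags=1001 LT?F → skip
[4] flags=1001 → (cmp)
[5] flags=1001 VC?F → skip
[6] flags=1001 GT?T → r3=0x5d

VAL = 0xf6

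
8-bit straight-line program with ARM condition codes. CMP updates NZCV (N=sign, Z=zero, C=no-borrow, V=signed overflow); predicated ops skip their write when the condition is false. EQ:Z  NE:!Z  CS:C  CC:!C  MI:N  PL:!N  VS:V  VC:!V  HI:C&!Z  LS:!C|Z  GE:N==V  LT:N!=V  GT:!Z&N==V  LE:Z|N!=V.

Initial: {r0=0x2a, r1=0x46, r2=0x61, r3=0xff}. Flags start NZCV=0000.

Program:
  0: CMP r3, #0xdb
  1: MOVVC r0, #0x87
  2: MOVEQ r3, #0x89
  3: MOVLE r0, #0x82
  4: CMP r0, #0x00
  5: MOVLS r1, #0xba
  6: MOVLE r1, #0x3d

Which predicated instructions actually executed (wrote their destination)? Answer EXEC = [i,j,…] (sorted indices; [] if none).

EXEC = [1,6]

0: ✓ CMP  NZCV=0010
1: ✓ MOVVC  r0←0x87
2: · MOVEQ
3: · MOVLE
4: ✓ CMP  NZCV=1010
5: · MOVLS
6: ✓ MOVLE  r1←0x3d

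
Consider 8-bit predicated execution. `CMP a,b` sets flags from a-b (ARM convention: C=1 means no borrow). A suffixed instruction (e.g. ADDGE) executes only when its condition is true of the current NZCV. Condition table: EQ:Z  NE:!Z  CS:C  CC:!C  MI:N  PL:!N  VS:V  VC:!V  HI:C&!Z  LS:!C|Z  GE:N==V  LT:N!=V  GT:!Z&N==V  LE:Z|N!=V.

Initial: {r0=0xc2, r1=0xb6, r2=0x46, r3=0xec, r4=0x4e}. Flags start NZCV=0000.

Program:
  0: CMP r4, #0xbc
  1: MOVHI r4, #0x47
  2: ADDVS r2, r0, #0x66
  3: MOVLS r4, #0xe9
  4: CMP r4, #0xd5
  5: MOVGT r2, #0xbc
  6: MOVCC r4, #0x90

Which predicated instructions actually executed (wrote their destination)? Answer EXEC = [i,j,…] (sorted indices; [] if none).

0: ✓ CMP  NZCV=1001
1: · MOVHI
2: ✓ ADDVS  r2←0x28
3: ✓ MOVLS  r4←0xe9
4: ✓ CMP  NZCV=0010
5: ✓ MOVGT  r2←0xbc
6: · MOVCC

EXEC = [2,3,5]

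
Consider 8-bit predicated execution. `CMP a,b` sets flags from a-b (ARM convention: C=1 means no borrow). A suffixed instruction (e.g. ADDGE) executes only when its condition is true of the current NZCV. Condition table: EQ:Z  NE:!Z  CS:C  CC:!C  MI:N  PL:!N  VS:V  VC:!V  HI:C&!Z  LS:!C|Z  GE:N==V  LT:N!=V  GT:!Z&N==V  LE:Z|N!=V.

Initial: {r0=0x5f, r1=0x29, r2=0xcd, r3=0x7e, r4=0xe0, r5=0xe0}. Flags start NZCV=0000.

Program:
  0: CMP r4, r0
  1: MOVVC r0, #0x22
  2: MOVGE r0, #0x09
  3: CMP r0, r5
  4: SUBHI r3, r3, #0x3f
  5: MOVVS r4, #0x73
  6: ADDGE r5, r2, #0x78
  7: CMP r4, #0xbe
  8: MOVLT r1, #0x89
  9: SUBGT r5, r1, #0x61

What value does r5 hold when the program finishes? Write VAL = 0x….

[0] flags=1010 → (cmp)
[1] flags=1010 VC?T → r0=0x22
[2] flags=1010 GE?F → skip
[3] flags=0000 → (cmp)
[4] flags=0000 HI?F → skip
[5] flags=0000 VS?F → skip
[6] flags=0000 GE?T → r5=0x45
[7] flags=0010 → (cmp)
[8] flags=0010 LT?F → skip
[9] flags=0010 GT?T → r5=0xc8

VAL = 0xc8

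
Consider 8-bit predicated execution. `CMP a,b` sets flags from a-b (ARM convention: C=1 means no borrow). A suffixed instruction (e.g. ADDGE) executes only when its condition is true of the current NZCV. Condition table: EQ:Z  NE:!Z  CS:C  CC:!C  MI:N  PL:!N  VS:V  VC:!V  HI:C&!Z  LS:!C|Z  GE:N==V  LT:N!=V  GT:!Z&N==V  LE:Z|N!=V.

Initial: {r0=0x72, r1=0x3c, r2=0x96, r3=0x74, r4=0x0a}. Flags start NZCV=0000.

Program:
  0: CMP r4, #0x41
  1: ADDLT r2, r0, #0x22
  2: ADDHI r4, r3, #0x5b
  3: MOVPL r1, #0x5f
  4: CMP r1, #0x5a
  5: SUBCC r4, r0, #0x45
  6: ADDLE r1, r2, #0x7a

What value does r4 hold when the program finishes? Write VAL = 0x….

[0] flags=1000 → (cmp)
[1] flags=1000 LT?T → r2=0x94
[2] flags=1000 HI?F → skip
[3] flags=1000 PL?F → skip
[4] flags=1000 → (cmp)
[5] flags=1000 CC?T → r4=0x2d
[6] flags=1000 LE?T → r1=0x0e

VAL = 0x2d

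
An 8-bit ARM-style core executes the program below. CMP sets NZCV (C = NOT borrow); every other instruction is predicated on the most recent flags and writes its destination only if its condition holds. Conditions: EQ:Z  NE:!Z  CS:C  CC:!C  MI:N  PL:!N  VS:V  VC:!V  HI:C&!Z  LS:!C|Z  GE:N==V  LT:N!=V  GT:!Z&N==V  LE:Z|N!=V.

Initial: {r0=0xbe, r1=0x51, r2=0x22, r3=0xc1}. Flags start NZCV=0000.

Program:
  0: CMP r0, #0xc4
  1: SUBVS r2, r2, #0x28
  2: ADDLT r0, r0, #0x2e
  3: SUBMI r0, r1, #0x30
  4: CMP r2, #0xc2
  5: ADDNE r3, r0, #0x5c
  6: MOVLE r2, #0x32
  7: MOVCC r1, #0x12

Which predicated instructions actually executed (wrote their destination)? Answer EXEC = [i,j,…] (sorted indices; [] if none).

EXEC = [2,3,5,7]

0: ✓ CMP  NZCV=1000
1: · SUBVS
2: ✓ ADDLT  r0←0xec
3: ✓ SUBMI  r0←0x21
4: ✓ CMP  NZCV=0000
5: ✓ ADDNE  r3←0x7d
6: · MOVLE
7: ✓ MOVCC  r1←0x12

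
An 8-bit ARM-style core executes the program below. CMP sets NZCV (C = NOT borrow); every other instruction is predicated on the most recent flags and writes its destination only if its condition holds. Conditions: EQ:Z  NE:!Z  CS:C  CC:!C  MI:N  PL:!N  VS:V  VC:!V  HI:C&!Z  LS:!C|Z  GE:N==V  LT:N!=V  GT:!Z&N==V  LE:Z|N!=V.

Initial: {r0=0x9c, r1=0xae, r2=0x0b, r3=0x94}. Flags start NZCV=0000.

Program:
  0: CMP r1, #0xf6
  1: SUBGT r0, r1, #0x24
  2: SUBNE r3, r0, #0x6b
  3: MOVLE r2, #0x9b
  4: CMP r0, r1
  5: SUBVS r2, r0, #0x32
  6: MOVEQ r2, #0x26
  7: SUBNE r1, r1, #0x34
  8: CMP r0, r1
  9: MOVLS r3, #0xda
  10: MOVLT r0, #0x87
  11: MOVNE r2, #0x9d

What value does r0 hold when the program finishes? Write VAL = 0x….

0: ✓ CMP  NZCV=1000
1: · SUBGT
2: ✓ SUBNE  r3←0x31
3: ✓ MOVLE  r2←0x9b
4: ✓ CMP  NZCV=1000
5: · SUBVS
6: · MOVEQ
7: ✓ SUBNE  r1←0x7a
8: ✓ CMP  NZCV=0011
9: · MOVLS
10: ✓ MOVLT  r0←0x87
11: ✓ MOVNE  r2←0x9d

VAL = 0x87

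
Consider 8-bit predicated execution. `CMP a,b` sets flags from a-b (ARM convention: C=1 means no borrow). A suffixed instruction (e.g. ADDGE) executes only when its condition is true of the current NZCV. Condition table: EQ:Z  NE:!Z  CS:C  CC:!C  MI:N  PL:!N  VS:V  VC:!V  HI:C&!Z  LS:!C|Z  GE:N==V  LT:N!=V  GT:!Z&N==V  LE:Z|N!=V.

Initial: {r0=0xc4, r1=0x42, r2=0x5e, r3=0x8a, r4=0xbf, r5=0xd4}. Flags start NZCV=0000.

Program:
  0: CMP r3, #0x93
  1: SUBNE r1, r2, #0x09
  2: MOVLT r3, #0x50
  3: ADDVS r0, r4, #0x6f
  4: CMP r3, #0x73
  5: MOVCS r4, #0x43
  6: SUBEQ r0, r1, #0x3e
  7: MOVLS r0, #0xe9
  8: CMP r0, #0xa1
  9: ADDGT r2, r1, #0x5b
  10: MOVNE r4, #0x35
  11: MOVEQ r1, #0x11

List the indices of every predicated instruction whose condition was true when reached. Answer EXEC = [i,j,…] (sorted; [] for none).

EXEC = [1,2,7,9,10]

[0] flags=1000 → (cmp)
[1] flags=1000 NE?T → r1=0x55
[2] flags=1000 LT?T → r3=0x50
[3] flags=1000 VS?F → skip
[4] flags=1000 → (cmp)
[5] flags=1000 CS?F → skip
[6] flags=1000 EQ?F → skip
[7] flags=1000 LS?T → r0=0xe9
[8] flags=0010 → (cmp)
[9] flags=0010 GT?T → r2=0xb0
[10] flags=0010 NE?T → r4=0x35
[11] flags=0010 EQ?F → skip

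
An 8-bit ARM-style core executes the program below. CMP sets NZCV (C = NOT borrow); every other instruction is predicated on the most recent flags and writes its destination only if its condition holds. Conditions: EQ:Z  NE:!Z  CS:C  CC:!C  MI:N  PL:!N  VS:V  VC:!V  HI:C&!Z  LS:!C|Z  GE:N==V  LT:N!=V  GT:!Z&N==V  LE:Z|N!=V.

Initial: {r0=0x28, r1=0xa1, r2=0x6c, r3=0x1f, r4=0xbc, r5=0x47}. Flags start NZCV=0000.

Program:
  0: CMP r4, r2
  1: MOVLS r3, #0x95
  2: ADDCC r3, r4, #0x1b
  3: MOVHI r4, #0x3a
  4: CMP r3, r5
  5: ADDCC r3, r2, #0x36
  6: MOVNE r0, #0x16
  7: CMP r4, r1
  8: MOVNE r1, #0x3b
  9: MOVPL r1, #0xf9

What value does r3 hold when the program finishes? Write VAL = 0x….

VAL = 0xa2

[0] flags=0011 → (cmp)
[1] flags=0011 LS?F → skip
[2] flags=0011 CC?F → skip
[3] flags=0011 HI?T → r4=0x3a
[4] flags=1000 → (cmp)
[5] flags=1000 CC?T → r3=0xa2
[6] flags=1000 NE?T → r0=0x16
[7] flags=1001 → (cmp)
[8] flags=1001 NE?T → r1=0x3b
[9] flags=1001 PL?F → skip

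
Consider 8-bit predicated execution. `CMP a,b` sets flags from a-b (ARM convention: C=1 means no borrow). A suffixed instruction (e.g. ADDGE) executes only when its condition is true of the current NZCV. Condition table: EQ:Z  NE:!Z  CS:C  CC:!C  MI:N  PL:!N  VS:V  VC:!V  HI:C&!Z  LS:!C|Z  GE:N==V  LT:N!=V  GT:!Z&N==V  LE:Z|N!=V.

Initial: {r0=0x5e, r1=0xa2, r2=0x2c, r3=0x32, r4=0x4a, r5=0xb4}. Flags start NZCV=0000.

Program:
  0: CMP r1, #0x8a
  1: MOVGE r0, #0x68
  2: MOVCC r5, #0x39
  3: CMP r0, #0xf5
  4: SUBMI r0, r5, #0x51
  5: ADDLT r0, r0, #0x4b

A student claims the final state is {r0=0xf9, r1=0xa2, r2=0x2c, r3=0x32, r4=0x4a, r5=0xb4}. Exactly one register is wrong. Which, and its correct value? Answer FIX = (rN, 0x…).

0: ✓ CMP  NZCV=0010
1: ✓ MOVGE  r0←0x68
2: · MOVCC
3: ✓ CMP  NZCV=0000
4: · SUBMI
5: · ADDLT

FIX = (r0, 0x68)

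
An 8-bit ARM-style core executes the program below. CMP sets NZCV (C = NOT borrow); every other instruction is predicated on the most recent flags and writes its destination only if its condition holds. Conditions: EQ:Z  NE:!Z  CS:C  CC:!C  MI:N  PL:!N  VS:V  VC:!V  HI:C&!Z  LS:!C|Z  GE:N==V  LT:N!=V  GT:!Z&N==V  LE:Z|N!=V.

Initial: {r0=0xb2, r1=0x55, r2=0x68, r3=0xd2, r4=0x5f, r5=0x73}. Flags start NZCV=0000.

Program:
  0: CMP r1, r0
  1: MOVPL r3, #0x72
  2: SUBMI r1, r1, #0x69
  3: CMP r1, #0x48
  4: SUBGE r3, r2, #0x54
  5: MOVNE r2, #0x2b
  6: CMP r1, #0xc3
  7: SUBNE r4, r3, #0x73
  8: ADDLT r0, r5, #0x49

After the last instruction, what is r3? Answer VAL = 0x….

[0] flags=1001 → (cmp)
[1] flags=1001 PL?F → skip
[2] flags=1001 MI?T → r1=0xec
[3] flags=1010 → (cmp)
[4] flags=1010 GE?F → skip
[5] flags=1010 NE?T → r2=0x2b
[6] flags=0010 → (cmp)
[7] flags=0010 NE?T → r4=0x5f
[8] flags=0010 LT?F → skip

VAL = 0xd2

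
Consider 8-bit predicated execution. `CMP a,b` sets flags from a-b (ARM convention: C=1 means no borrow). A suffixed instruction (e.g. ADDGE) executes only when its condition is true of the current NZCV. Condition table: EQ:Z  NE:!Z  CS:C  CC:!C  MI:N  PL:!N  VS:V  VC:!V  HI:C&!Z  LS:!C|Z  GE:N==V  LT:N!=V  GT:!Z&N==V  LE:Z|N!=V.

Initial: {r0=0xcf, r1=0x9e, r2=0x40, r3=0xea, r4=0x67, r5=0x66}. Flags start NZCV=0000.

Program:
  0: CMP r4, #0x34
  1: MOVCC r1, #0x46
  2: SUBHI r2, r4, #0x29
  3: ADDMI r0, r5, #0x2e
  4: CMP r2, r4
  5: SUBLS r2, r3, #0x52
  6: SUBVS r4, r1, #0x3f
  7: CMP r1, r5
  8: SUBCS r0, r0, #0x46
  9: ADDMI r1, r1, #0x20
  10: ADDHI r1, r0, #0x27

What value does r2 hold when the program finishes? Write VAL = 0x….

[0] flags=0010 → (cmp)
[1] flags=0010 CC?F → skip
[2] flags=0010 HI?T → r2=0x3e
[3] flags=0010 MI?F → skip
[4] flags=1000 → (cmp)
[5] flags=1000 LS?T → r2=0x98
[6] flags=1000 VS?F → skip
[7] flags=0011 → (cmp)
[8] flags=0011 CS?T → r0=0x89
[9] flags=0011 MI?F → skip
[10] flags=0011 HI?T → r1=0xb0

VAL = 0x98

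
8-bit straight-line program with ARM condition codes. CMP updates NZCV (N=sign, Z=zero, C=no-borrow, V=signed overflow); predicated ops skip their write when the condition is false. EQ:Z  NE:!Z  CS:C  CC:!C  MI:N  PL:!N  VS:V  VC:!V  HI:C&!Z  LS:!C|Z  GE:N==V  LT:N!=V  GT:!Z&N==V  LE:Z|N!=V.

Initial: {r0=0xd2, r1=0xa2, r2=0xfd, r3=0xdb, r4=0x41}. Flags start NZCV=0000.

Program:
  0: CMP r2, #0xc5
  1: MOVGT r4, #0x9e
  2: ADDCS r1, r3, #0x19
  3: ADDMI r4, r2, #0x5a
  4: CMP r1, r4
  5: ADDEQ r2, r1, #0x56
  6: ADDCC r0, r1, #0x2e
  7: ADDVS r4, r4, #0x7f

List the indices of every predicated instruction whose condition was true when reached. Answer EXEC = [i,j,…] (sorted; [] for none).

0: ✓ CMP  NZCV=0010
1: ✓ MOVGT  r4←0x9e
2: ✓ ADDCS  r1←0xf4
3: · ADDMI
4: ✓ CMP  NZCV=0010
5: · ADDEQ
6: · ADDCC
7: · ADDVS

EXEC = [1,2]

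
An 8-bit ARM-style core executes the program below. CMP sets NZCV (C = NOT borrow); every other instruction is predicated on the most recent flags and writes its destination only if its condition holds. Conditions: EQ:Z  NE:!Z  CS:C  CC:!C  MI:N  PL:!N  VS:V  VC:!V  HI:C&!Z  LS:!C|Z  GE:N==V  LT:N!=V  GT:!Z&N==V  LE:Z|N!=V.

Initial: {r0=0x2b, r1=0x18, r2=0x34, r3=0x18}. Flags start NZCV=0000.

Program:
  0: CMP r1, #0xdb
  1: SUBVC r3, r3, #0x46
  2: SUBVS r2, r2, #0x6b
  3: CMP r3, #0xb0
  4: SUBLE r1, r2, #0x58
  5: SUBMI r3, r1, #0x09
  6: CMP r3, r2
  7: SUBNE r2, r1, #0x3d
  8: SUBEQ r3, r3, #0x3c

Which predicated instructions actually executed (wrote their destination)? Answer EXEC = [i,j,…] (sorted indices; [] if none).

EXEC = [1,7]

0: ✓ CMP  NZCV=0000
1: ✓ SUBVC  r3←0xd2
2: · SUBVS
3: ✓ CMP  NZCV=0010
4: · SUBLE
5: · SUBMI
6: ✓ CMP  NZCV=1010
7: ✓ SUBNE  r2←0xdb
8: · SUBEQ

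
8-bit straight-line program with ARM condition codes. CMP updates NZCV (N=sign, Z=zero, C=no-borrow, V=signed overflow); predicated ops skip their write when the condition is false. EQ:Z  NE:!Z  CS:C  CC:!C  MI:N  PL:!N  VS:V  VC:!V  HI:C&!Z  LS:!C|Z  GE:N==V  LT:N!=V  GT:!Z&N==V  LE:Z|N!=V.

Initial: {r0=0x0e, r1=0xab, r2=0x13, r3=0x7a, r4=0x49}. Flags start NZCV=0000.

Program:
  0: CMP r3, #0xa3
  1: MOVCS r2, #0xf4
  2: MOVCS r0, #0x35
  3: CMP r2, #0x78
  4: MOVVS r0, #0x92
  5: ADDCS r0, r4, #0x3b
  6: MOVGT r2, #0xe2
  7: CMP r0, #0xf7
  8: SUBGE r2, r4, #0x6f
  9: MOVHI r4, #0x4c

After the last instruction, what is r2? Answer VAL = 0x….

[0] flags=1001 → (cmp)
[1] flags=1001 CS?F → skip
[2] flags=1001 CS?F → skip
[3] flags=1000 → (cmp)
[4] flags=1000 VS?F → skip
[5] flags=1000 CS?F → skip
[6] flags=1000 GT?F → skip
[7] flags=0000 → (cmp)
[8] flags=0000 GE?T → r2=0xda
[9] flags=0000 HI?F → skip

VAL = 0xda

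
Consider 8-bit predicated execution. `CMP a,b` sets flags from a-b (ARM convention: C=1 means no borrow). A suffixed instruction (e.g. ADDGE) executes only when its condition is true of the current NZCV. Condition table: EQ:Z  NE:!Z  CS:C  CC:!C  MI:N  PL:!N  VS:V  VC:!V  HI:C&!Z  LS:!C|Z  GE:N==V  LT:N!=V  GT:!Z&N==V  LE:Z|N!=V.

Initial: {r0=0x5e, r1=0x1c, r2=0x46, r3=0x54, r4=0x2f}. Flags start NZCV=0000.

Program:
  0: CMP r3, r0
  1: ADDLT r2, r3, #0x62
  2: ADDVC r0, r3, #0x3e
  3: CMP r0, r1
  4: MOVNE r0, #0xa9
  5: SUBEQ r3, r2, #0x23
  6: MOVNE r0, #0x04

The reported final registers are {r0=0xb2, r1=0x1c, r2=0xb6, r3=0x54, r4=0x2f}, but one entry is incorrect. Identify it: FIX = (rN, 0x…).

[0] flags=1000 → (cmp)
[1] flags=1000 LT?T → r2=0xb6
[2] flags=1000 VC?T → r0=0x92
[3] flags=0011 → (cmp)
[4] flags=0011 NE?T → r0=0xa9
[5] flags=0011 EQ?F → skip
[6] flags=0011 NE?T → r0=0x04

FIX = (r0, 0x04)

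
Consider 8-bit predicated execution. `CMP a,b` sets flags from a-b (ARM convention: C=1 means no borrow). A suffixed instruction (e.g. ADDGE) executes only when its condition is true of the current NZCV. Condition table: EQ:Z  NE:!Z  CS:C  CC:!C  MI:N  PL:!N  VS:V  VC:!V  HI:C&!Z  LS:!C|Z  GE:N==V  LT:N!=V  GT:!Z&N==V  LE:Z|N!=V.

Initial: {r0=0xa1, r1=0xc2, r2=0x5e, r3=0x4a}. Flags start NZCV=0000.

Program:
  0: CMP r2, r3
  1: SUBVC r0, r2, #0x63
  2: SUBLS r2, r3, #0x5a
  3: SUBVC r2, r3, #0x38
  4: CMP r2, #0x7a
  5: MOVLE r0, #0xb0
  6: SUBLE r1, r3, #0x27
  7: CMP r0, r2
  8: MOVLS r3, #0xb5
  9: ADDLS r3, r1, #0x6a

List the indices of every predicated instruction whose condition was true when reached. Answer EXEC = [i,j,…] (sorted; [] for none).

[0] flags=0010 → (cmp)
[1] flags=0010 VC?T → r0=0xfb
[2] flags=0010 LS?F → skip
[3] flags=0010 VC?T → r2=0x12
[4] flags=1000 → (cmp)
[5] flags=1000 LE?T → r0=0xb0
[6] flags=1000 LE?T → r1=0x23
[7] flags=1010 → (cmp)
[8] flags=1010 LS?F → skip
[9] flags=1010 LS?F → skip

EXEC = [1,3,5,6]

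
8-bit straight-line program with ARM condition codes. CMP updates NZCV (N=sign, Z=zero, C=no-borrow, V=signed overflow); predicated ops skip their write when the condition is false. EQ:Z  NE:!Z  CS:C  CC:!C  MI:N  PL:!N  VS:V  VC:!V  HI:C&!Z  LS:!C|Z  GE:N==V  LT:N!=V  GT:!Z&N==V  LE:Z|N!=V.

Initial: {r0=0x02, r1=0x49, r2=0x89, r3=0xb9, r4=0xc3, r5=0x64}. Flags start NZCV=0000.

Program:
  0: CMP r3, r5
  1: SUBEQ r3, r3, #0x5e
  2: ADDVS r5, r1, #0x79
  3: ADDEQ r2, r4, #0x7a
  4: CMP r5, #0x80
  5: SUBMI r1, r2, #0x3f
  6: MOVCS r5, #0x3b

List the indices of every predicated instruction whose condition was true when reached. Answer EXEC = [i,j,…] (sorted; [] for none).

0: ✓ CMP  NZCV=0011
1: · SUBEQ
2: ✓ ADDVS  r5←0xc2
3: · ADDEQ
4: ✓ CMP  NZCV=0010
5: · SUBMI
6: ✓ MOVCS  r5←0x3b

EXEC = [2,6]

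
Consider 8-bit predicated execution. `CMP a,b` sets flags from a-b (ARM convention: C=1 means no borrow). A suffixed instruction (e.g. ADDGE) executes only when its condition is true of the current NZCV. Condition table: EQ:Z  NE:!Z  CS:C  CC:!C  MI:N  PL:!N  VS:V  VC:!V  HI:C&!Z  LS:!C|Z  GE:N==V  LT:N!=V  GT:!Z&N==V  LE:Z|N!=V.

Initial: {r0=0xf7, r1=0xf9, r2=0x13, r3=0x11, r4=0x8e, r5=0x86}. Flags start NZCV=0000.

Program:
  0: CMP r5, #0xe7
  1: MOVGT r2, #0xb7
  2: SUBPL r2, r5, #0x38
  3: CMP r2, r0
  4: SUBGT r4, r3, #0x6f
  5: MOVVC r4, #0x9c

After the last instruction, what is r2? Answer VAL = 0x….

VAL = 0x13

0: ✓ CMP  NZCV=1000
1: · MOVGT
2: · SUBPL
3: ✓ CMP  NZCV=0000
4: ✓ SUBGT  r4←0xa2
5: ✓ MOVVC  r4←0x9c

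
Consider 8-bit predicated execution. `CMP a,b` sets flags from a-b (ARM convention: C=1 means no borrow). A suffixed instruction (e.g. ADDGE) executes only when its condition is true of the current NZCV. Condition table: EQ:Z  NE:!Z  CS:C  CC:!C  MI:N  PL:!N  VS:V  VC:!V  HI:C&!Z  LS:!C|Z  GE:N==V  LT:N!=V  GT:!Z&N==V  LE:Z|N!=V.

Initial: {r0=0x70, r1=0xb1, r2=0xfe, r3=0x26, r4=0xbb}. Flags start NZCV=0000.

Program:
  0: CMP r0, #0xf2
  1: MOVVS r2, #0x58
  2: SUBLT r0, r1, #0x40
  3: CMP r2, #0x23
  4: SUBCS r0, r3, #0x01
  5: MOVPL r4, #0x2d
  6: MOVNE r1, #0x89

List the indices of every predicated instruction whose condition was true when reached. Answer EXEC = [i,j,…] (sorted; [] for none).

0: ✓ CMP  NZCV=0000
1: · MOVVS
2: · SUBLT
3: ✓ CMP  NZCV=1010
4: ✓ SUBCS  r0←0x25
5: · MOVPL
6: ✓ MOVNE  r1←0x89

EXEC = [4,6]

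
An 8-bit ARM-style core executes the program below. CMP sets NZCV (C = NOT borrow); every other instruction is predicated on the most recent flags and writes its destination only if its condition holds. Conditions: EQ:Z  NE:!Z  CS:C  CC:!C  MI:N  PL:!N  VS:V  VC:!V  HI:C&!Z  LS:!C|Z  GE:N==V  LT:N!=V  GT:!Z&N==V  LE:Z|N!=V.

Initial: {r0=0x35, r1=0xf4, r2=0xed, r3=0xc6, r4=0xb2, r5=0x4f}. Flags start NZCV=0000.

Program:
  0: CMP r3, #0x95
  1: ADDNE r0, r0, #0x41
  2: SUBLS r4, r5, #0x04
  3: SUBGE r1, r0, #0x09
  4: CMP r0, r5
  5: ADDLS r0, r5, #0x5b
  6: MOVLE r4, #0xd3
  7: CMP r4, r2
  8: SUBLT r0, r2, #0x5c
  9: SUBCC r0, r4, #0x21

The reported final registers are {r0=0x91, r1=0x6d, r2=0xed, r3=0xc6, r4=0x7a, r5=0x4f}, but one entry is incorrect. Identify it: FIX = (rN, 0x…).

0: ✓ CMP  NZCV=0010
1: ✓ ADDNE  r0←0x76
2: · SUBLS
3: ✓ SUBGE  r1←0x6d
4: ✓ CMP  NZCV=0010
5: · ADDLS
6: · MOVLE
7: ✓ CMP  NZCV=1000
8: ✓ SUBLT  r0←0x91
9: ✓ SUBCC  r0←0x91

FIX = (r4, 0xb2)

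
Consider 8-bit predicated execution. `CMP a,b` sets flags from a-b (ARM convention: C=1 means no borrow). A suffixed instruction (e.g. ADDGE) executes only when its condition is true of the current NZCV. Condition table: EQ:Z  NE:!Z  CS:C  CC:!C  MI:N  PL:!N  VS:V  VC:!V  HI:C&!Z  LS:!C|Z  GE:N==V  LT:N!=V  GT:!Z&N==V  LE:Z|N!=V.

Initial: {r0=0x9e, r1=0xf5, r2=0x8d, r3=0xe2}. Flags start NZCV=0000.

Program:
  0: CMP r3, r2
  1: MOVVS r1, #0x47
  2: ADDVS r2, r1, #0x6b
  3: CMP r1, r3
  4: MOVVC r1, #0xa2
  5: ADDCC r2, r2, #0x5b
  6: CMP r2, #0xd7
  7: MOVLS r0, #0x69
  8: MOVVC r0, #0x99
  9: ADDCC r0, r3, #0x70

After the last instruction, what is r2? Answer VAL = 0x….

[0] flags=0010 → (cmp)
[1] flags=0010 VS?F → skip
[2] flags=0010 VS?F → skip
[3] flags=0010 → (cmp)
[4] flags=0010 VC?T → r1=0xa2
[5] flags=0010 CC?F → skip
[6] flags=1000 → (cmp)
[7] flags=1000 LS?T → r0=0x69
[8] flags=1000 VC?T → r0=0x99
[9] flags=1000 CC?T → r0=0x52

VAL = 0x8d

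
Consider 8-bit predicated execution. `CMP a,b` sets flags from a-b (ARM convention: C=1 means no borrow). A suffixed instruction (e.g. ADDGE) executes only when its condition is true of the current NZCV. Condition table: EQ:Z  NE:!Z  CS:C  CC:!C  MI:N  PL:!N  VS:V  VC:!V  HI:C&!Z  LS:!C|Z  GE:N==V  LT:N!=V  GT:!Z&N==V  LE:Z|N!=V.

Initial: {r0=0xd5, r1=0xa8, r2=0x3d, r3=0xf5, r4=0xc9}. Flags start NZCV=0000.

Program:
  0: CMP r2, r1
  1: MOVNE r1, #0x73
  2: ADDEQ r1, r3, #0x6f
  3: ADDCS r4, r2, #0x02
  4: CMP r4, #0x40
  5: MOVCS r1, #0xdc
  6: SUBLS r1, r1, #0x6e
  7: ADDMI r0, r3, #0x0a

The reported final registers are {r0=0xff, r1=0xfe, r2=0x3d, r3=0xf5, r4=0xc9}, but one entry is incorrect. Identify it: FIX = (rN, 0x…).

0: ✓ CMP  NZCV=1001
1: ✓ MOVNE  r1←0x73
2: · ADDEQ
3: · ADDCS
4: ✓ CMP  NZCV=1010
5: ✓ MOVCS  r1←0xdc
6: · SUBLS
7: ✓ ADDMI  r0←0xff

FIX = (r1, 0xdc)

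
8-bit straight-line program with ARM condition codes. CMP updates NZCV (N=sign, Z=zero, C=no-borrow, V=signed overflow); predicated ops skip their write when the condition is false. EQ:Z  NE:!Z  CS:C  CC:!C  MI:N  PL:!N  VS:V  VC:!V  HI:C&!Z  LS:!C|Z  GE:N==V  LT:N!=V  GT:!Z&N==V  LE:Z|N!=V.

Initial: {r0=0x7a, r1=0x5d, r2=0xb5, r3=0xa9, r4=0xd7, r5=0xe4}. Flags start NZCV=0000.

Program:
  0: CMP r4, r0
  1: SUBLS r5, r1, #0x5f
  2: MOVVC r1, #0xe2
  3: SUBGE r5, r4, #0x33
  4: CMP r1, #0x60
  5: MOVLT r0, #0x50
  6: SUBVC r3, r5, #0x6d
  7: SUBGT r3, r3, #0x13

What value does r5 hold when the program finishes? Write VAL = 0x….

VAL = 0xe4

[0] flags=0011 → (cmp)
[1] flags=0011 LS?F → skip
[2] flags=0011 VC?F → skip
[3] flags=0011 GE?F → skip
[4] flags=1000 → (cmp)
[5] flags=1000 LT?T → r0=0x50
[6] flags=1000 VC?T → r3=0x77
[7] flags=1000 GT?F → skip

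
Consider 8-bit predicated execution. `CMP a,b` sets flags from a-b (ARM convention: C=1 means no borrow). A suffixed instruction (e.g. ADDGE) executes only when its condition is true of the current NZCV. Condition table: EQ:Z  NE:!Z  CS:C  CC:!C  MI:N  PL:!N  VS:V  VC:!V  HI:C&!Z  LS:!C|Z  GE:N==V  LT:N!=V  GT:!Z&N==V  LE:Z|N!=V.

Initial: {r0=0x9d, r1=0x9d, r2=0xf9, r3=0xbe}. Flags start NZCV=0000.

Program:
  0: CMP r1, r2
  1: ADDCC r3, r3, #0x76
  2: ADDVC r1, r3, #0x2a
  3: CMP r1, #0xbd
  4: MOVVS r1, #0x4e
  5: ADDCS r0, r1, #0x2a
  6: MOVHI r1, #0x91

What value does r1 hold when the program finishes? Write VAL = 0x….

0: ✓ CMP  NZCV=1000
1: ✓ ADDCC  r3←0x34
2: ✓ ADDVC  r1←0x5e
3: ✓ CMP  NZCV=1001
4: ✓ MOVVS  r1←0x4e
5: · ADDCS
6: · MOVHI

VAL = 0x4e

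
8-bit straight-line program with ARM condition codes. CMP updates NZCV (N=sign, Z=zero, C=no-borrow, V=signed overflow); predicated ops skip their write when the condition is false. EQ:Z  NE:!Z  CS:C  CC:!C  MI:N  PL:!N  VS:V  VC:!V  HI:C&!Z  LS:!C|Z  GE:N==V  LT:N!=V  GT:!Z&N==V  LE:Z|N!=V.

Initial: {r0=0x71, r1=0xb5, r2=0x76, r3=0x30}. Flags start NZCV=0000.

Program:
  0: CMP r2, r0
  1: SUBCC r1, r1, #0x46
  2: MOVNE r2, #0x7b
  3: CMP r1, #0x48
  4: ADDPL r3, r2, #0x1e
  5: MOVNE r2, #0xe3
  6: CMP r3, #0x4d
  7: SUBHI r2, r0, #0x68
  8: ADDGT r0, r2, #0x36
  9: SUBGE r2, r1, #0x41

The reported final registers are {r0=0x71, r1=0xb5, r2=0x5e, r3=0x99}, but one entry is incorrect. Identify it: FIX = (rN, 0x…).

FIX = (r2, 0x09)

0: ✓ CMP  NZCV=0010
1: · SUBCC
2: ✓ MOVNE  r2←0x7b
3: ✓ CMP  NZCV=0011
4: ✓ ADDPL  r3←0x99
5: ✓ MOVNE  r2←0xe3
6: ✓ CMP  NZCV=0011
7: ✓ SUBHI  r2←0x09
8: · ADDGT
9: · SUBGE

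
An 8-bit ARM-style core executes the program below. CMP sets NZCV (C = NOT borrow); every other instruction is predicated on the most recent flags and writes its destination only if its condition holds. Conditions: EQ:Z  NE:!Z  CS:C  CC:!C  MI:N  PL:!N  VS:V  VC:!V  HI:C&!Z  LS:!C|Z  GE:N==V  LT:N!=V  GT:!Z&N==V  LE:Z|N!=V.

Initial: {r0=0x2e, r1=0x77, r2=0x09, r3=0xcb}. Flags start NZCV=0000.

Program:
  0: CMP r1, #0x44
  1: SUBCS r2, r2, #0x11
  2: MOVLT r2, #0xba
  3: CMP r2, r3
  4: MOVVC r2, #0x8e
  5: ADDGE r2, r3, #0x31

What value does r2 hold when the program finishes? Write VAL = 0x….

VAL = 0xfc

0: ✓ CMP  NZCV=0010
1: ✓ SUBCS  r2←0xf8
2: · MOVLT
3: ✓ CMP  NZCV=0010
4: ✓ MOVVC  r2←0x8e
5: ✓ ADDGE  r2←0xfc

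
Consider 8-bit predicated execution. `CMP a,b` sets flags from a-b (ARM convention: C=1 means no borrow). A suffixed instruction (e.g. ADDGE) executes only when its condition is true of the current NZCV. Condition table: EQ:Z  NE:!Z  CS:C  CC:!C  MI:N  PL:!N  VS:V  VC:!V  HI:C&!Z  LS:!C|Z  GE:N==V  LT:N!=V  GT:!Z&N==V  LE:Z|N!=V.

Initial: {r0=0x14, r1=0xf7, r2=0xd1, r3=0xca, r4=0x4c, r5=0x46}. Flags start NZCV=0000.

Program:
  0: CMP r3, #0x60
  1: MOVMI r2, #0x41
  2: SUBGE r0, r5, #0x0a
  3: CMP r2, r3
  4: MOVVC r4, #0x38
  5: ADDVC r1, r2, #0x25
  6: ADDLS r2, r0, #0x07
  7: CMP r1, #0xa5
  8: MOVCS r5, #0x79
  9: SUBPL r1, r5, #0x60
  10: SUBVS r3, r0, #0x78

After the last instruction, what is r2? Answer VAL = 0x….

VAL = 0xd1

0: ✓ CMP  NZCV=0011
1: · MOVMI
2: · SUBGE
3: ✓ CMP  NZCV=0010
4: ✓ MOVVC  r4←0x38
5: ✓ ADDVC  r1←0xf6
6: · ADDLS
7: ✓ CMP  NZCV=0010
8: ✓ MOVCS  r5←0x79
9: ✓ SUBPL  r1←0x19
10: · SUBVS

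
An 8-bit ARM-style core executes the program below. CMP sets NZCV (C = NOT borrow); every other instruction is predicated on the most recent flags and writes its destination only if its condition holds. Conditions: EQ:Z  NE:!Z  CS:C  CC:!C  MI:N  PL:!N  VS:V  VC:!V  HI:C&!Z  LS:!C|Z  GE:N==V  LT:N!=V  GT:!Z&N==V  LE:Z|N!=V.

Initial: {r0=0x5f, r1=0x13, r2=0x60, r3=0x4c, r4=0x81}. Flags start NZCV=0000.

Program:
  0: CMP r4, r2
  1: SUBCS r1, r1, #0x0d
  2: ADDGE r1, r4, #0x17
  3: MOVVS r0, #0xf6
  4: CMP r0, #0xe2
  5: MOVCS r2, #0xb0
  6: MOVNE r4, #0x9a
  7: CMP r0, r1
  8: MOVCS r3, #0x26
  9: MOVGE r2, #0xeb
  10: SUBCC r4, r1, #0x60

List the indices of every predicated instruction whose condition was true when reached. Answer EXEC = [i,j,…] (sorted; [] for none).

0: ✓ CMP  NZCV=0011
1: ✓ SUBCS  r1←0x06
2: · ADDGE
3: ✓ MOVVS  r0←0xf6
4: ✓ CMP  NZCV=0010
5: ✓ MOVCS  r2←0xb0
6: ✓ MOVNE  r4←0x9a
7: ✓ CMP  NZCV=1010
8: ✓ MOVCS  r3←0x26
9: · MOVGE
10: · SUBCC

EXEC = [1,3,5,6,8]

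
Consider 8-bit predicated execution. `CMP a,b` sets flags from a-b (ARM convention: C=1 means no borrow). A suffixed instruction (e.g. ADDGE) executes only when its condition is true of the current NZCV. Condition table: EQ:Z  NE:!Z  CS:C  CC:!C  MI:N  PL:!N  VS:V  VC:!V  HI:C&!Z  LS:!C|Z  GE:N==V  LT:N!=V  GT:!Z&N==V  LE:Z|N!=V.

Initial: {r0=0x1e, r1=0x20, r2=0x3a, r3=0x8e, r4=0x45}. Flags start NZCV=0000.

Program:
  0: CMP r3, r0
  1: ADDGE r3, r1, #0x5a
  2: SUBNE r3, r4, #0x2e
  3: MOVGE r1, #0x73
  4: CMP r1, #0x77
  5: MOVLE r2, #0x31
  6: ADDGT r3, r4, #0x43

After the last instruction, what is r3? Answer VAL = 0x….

[0] flags=0011 → (cmp)
[1] flags=0011 GE?F → skip
[2] flags=0011 NE?T → r3=0x17
[3] flags=0011 GE?F → skip
[4] flags=1000 → (cmp)
[5] flags=1000 LE?T → r2=0x31
[6] flags=1000 GT?F → skip

VAL = 0x17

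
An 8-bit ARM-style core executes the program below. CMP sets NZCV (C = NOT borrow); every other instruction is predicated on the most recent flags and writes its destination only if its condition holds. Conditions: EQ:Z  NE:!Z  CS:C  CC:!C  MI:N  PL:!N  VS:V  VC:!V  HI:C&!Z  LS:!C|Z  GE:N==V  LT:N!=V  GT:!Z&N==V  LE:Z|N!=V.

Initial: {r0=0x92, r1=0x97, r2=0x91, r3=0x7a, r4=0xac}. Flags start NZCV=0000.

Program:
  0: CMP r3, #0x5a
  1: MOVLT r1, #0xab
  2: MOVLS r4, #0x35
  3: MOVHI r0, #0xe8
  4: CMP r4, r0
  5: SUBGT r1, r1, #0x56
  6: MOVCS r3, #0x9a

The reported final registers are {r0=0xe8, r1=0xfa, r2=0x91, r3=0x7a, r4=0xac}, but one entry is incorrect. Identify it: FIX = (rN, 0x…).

FIX = (r1, 0x97)

[0] flags=0010 → (cmp)
[1] flags=0010 LT?F → skip
[2] flags=0010 LS?F → skip
[3] flags=0010 HI?T → r0=0xe8
[4] flags=1000 → (cmp)
[5] flags=1000 GT?F → skip
[6] flags=1000 CS?F → skip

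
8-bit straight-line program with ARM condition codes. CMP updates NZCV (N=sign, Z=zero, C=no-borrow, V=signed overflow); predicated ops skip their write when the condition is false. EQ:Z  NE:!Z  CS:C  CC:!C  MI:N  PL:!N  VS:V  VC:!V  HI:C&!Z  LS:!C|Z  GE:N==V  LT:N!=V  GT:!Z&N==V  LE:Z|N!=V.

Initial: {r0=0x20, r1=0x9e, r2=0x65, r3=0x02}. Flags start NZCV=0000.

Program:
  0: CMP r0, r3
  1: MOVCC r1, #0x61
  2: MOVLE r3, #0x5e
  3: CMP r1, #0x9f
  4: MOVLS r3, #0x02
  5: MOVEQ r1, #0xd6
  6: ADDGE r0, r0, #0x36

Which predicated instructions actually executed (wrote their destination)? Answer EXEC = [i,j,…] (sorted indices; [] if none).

[0] flags=0010 → (cmp)
[1] flags=0010 CC?F → skip
[2] flags=0010 LE?F → skip
[3] flags=1000 → (cmp)
[4] flags=1000 LS?T → r3=0x02
[5] flags=1000 EQ?F → skip
[6] flags=1000 GE?F → skip

EXEC = [4]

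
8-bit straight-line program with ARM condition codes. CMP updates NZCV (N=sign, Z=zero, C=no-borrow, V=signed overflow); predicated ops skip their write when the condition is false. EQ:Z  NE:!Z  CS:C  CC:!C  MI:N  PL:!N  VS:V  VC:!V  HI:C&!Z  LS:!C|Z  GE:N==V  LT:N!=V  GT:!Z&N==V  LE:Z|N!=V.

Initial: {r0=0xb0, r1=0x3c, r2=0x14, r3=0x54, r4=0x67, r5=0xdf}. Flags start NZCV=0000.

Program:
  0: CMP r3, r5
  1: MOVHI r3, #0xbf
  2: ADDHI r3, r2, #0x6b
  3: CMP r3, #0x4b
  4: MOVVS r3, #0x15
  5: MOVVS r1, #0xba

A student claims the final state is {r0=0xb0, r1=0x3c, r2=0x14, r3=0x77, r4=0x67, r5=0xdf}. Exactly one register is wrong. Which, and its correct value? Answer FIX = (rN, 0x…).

0: ✓ CMP  NZCV=0000
1: · MOVHI
2: · ADDHI
3: ✓ CMP  NZCV=0010
4: · MOVVS
5: · MOVVS

FIX = (r3, 0x54)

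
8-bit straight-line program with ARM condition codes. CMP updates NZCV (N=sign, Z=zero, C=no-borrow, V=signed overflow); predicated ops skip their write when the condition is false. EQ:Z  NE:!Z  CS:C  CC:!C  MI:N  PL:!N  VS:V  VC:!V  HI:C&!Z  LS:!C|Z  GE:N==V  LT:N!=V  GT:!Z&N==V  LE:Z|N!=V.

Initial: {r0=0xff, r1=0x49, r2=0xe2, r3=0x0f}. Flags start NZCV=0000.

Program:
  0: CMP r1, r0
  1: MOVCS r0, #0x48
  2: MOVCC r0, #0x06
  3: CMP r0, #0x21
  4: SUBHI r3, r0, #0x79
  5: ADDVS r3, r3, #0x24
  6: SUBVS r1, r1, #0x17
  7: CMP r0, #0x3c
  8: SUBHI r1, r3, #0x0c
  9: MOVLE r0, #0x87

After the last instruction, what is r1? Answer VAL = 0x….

[0] flags=0000 → (cmp)
[1] flags=0000 CS?F → skip
[2] flags=0000 CC?T → r0=0x06
[3] flags=1000 → (cmp)
[4] flags=1000 HI?F → skip
[5] flags=1000 VS?F → skip
[6] flags=1000 VS?F → skip
[7] flags=1000 → (cmp)
[8] flags=1000 HI?F → skip
[9] flags=1000 LE?T → r0=0x87

VAL = 0x49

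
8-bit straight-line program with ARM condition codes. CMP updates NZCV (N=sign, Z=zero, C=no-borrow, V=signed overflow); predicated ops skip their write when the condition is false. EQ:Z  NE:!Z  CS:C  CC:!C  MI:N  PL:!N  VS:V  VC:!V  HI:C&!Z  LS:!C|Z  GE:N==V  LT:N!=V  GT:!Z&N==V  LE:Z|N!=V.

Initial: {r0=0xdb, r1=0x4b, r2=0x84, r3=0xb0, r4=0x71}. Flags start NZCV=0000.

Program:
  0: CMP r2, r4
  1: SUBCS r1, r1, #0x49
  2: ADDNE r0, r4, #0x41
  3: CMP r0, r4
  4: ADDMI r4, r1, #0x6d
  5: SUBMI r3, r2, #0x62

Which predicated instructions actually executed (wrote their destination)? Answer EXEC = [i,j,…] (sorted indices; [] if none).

0: ✓ CMP  NZCV=0011
1: ✓ SUBCS  r1←0x02
2: ✓ ADDNE  r0←0xb2
3: ✓ CMP  NZCV=0011
4: · ADDMI
5: · SUBMI

EXEC = [1,2]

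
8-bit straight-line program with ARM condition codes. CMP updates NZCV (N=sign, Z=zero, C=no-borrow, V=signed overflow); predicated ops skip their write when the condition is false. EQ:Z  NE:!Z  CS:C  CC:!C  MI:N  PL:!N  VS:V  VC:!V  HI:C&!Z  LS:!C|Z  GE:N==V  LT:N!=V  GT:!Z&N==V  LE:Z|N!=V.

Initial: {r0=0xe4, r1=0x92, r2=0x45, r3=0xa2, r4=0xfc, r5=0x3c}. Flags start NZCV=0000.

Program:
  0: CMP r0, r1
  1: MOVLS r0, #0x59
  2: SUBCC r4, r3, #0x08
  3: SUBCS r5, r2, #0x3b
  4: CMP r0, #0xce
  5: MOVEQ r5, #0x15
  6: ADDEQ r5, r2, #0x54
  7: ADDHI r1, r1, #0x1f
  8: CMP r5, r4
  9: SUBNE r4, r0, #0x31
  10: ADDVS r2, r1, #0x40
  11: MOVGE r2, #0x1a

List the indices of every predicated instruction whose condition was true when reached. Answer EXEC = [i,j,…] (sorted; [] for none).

EXEC = [3,7,9,11]

[0] flags=0010 → (cmp)
[1] flags=0010 LS?F → skip
[2] flags=0010 CC?F → skip
[3] flags=0010 CS?T → r5=0x0a
[4] flags=0010 → (cmp)
[5] flags=0010 EQ?F → skip
[6] flags=0010 EQ?F → skip
[7] flags=0010 HI?T → r1=0xb1
[8] flags=0000 → (cmp)
[9] flags=0000 NE?T → r4=0xb3
[10] flags=0000 VS?F → skip
[11] flags=0000 GE?T → r2=0x1a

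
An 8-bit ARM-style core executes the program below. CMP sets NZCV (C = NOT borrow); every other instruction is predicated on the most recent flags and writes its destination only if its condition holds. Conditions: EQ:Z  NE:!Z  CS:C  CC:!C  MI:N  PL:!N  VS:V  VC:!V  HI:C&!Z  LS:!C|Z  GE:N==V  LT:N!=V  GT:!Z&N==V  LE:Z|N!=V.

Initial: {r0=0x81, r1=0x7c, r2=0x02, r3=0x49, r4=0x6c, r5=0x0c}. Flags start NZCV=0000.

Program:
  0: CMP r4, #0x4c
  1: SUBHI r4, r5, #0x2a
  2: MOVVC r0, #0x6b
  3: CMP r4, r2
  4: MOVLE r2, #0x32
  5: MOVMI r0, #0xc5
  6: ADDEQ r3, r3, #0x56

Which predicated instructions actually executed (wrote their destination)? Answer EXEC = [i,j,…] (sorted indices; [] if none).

EXEC = [1,2,4,5]

0: ✓ CMP  NZCV=0010
1: ✓ SUBHI  r4←0xe2
2: ✓ MOVVC  r0←0x6b
3: ✓ CMP  NZCV=1010
4: ✓ MOVLE  r2←0x32
5: ✓ MOVMI  r0←0xc5
6: · ADDEQ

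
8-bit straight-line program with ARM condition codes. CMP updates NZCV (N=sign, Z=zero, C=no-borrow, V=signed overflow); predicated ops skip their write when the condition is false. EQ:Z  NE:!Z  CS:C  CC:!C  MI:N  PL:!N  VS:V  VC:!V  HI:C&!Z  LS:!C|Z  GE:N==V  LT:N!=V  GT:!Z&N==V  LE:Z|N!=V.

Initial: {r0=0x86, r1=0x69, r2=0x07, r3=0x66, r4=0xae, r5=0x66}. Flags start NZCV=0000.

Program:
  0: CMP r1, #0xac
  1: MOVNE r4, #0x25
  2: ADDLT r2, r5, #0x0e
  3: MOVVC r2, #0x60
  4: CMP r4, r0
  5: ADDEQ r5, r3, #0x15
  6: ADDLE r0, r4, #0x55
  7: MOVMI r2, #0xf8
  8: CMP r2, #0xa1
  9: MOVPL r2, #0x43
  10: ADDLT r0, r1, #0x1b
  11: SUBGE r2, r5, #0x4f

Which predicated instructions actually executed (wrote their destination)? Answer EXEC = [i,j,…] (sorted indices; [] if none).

EXEC = [1,7,9,11]

[0] flags=1001 → (cmp)
[1] flags=1001 NE?T → r4=0x25
[2] flags=1001 LT?F → skip
[3] flags=1001 VC?F → skip
[4] flags=1001 → (cmp)
[5] flags=1001 EQ?F → skip
[6] flags=1001 LE?F → skip
[7] flags=1001 MI?T → r2=0xf8
[8] flags=0010 → (cmp)
[9] flags=0010 PL?T → r2=0x43
[10] flags=0010 LT?F → skip
[11] flags=0010 GE?T → r2=0x17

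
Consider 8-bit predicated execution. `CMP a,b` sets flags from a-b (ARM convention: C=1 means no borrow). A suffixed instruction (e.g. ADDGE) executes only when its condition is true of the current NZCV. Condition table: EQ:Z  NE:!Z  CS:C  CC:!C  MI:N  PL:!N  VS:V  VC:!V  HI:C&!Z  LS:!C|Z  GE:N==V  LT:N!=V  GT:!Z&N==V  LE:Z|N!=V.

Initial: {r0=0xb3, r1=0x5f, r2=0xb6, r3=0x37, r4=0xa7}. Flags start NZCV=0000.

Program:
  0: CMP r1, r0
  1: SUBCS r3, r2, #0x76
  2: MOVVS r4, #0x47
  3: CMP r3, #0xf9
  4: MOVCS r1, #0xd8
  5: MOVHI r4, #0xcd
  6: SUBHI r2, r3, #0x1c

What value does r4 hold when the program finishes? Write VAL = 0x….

0: ✓ CMP  NZCV=1001
1: · SUBCS
2: ✓ MOVVS  r4←0x47
3: ✓ CMP  NZCV=0000
4: · MOVCS
5: · MOVHI
6: · SUBHI

VAL = 0x47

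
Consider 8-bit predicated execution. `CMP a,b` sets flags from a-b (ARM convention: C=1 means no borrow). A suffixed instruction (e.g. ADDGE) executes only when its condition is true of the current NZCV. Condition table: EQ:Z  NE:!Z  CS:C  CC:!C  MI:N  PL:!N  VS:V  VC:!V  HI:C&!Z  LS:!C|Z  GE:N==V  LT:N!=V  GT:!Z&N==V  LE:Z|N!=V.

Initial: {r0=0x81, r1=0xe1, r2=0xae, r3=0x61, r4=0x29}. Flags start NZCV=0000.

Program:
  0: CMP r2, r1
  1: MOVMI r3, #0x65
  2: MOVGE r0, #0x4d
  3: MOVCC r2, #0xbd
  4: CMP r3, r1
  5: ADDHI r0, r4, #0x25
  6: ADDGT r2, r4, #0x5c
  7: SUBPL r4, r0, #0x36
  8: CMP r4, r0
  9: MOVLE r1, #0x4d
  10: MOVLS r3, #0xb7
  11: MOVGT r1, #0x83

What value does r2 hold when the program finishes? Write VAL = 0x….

[0] flags=1000 → (cmp)
[1] flags=1000 MI?T → r3=0x65
[2] flags=1000 GE?F → skip
[3] flags=1000 CC?T → r2=0xbd
[4] flags=1001 → (cmp)
[5] flags=1001 HI?F → skip
[6] flags=1001 GT?T → r2=0x85
[7] flags=1001 PL?F → skip
[8] flags=1001 → (cmp)
[9] flags=1001 LE?F → skip
[10] flags=1001 LS?T → r3=0xb7
[11] flags=1001 GT?T → r1=0x83

VAL = 0x85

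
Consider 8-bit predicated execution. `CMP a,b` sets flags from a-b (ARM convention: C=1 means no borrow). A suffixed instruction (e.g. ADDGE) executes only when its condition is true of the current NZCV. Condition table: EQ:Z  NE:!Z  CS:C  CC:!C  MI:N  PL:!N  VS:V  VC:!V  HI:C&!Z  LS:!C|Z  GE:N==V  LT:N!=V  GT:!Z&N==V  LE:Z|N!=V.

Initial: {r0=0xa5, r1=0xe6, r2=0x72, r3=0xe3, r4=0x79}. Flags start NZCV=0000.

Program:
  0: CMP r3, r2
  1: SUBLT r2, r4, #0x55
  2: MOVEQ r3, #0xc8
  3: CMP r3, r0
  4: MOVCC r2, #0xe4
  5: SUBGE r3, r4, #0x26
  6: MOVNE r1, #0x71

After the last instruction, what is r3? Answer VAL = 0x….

[0] flags=0011 → (cmp)
[1] flags=0011 LT?T → r2=0x24
[2] flags=0011 EQ?F → skip
[3] flags=0010 → (cmp)
[4] flags=0010 CC?F → skip
[5] flags=0010 GE?T → r3=0x53
[6] flags=0010 NE?T → r1=0x71

VAL = 0x53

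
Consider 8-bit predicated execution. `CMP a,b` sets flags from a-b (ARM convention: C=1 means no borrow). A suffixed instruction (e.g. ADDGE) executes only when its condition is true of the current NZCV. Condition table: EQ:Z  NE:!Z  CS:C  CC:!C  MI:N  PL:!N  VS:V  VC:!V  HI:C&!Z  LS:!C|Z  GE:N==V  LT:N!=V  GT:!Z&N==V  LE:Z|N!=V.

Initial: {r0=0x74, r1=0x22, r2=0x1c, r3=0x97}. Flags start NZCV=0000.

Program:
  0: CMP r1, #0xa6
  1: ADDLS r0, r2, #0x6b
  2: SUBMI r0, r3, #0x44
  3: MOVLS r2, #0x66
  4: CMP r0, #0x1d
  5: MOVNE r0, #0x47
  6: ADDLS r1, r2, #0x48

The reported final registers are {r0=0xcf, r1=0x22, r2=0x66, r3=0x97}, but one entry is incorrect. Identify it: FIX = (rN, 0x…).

FIX = (r0, 0x47)

[0] flags=0000 → (cmp)
[1] flags=0000 LS?T → r0=0x87
[2] flags=0000 MI?F → skip
[3] flags=0000 LS?T → r2=0x66
[4] flags=0011 → (cmp)
[5] flags=0011 NE?T → r0=0x47
[6] flags=0011 LS?F → skip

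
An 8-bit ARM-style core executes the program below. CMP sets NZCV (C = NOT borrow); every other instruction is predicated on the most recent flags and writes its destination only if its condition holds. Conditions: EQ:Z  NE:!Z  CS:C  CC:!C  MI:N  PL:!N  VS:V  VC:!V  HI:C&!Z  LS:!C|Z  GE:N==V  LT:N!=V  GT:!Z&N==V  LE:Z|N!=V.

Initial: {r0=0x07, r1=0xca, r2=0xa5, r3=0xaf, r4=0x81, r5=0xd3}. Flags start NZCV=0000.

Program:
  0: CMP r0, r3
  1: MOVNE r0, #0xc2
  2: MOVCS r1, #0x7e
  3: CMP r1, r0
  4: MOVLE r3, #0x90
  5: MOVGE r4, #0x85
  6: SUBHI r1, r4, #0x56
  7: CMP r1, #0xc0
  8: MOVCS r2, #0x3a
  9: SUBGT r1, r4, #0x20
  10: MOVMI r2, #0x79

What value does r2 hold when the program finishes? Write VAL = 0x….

VAL = 0xa5

[0] flags=0000 → (cmp)
[1] flags=0000 NE?T → r0=0xc2
[2] flags=0000 CS?F → skip
[3] flags=0010 → (cmp)
[4] flags=0010 LE?F → skip
[5] flags=0010 GE?T → r4=0x85
[6] flags=0010 HI?T → r1=0x2f
[7] flags=0000 → (cmp)
[8] flags=0000 CS?F → skip
[9] flags=0000 GT?T → r1=0x65
[10] flags=0000 MI?F → skip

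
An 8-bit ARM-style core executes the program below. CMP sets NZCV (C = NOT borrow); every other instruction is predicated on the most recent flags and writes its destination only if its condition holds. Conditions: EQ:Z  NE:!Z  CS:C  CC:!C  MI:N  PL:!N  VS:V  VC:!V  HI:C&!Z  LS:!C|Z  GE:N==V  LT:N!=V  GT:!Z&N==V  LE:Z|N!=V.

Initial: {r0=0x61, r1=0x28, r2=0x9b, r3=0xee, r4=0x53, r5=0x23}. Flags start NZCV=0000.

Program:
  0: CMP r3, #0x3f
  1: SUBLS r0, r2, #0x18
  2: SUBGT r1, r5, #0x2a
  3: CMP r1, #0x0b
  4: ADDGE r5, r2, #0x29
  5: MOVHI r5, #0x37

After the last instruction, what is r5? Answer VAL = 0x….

VAL = 0x37

[0] flags=1010 → (cmp)
[1] flags=1010 LS?F → skip
[2] flags=1010 GT?F → skip
[3] flags=0010 → (cmp)
[4] flags=0010 GE?T → r5=0xc4
[5] flags=0010 HI?T → r5=0x37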